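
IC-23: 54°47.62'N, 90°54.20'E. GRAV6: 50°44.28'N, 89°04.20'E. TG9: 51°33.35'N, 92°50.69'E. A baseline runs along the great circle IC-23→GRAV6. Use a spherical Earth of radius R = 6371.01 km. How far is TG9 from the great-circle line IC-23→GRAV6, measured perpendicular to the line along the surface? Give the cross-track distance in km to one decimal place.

IC-23: φ = +54.79367°, λ = +90.90333°
GRAV6: φ = +50.73800°, λ = +89.07000°
TG9: φ = +51.55583°, λ = +92.84483°
δ₁₃ = central angle IC-23→TG9 = 0.060044 rad  (haversine)
θ₁₃ = bearing IC-23→TG9 = 159.450°,  θ₁₂ = bearing IC-23→GRAV6 = 196.032°
dₓₜ = R·arcsin(sin δ₁₃ · sin(θ₁₃ − θ₁₂)) = 6371.01·arcsin(0.06001·sin(-36.582°)) = -227.895 km
|dₓₜ| = 227.895 km

227.9 km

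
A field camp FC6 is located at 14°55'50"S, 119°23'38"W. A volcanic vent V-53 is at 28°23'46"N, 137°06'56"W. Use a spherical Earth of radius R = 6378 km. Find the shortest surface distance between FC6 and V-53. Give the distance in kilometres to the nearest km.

5187 km

FC6: φ = -14.93056°, λ = -119.39389°
V-53: φ = +28.39611°, λ = -137.11556°
Δφ = 43.3267°,  Δλ = -17.7217°
a = sin²(Δφ/2) + cos φ₁ cos φ₂ sin²(Δλ/2) = 0.156441
c = 2·arcsin(√a) = 0.813280 rad = 46.5975°
d = R·c = 6378 × 0.813280 = 5187.1 km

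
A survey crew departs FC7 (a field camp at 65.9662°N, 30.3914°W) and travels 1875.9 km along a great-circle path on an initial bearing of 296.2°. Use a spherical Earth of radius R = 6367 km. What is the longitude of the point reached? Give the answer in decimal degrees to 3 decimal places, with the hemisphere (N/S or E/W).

δ = d/R = 1875.9/6367 = 0.294629 rad
φ₂ = arcsin(sin φ₁ cos δ + cos φ₁ sin δ cos θ)
   = arcsin(0.91331·0.95691 + 0.40728·0.29038·0.44151) = 67.84490°
λ₂ = λ₁ + atan2(sin θ sin δ cos φ₁, cos δ − sin φ₁ sin φ₂) = -74.09302°

74.093°W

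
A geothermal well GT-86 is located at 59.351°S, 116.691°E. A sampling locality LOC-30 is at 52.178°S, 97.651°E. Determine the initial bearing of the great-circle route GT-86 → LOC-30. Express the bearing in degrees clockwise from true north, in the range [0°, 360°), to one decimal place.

Δλ = -19.0400°
y = sin Δλ · cos φ₂ = -0.200047
x = cos φ₁ sin φ₂ − sin φ₁ cos φ₂ cos Δλ = 0.096004
θ = atan2(y, x) = -64.3632° → 295.6368° (mod 360°)

295.6°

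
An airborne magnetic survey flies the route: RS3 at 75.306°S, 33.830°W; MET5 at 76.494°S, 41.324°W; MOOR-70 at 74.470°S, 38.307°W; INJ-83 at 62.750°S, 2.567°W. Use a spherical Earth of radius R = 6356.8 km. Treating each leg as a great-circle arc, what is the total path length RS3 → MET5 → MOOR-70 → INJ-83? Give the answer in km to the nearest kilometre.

RS3→MET5: c = 0.037975 rad, d = 241.40 km
MET5→MOOR-70: c = 0.037700 rad, d = 239.65 km
MOOR-70→INJ-83: c = 0.297525 rad, d = 1891.31 km
Total = 241.40 + 239.65 + 1891.31 = 2372.36 km

2372 km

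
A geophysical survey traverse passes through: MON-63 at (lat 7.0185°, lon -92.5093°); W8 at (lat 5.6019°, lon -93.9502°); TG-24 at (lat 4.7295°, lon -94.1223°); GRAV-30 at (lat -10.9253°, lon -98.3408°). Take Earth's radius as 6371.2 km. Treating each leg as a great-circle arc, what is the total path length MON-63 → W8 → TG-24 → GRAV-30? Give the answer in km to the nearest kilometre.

MON-63→W8: c = 0.035158 rad, d = 224.00 km
W8→TG-24: c = 0.015517 rad, d = 98.86 km
TG-24→GRAV-30: c = 0.282886 rad, d = 1802.32 km
Total = 224.00 + 98.86 + 1802.32 = 2125.18 km

2125 km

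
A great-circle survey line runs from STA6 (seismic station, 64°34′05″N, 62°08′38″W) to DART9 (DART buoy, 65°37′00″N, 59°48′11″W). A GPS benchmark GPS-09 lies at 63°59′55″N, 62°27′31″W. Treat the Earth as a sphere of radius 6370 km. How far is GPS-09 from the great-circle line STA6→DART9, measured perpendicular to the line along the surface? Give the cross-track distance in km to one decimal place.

STA6: φ = +64.56806°, λ = -62.14389°
DART9: φ = +65.61667°, λ = -59.80306°
GPS-09: φ = +63.99861°, λ = -62.45861°
δ₁₃ = central angle STA6→GPS-09 = 0.010220 rad  (haversine)
θ₁₃ = bearing STA6→GPS-09 = 193.628°,  θ₁₂ = bearing STA6→DART9 = 42.176°
dₓₜ = R·arcsin(sin δ₁₃ · sin(θ₁₃ − θ₁₂)) = 6370·arcsin(0.01022·sin(151.452°)) = 31.113 km
|dₓₜ| = 31.113 km

31.1 km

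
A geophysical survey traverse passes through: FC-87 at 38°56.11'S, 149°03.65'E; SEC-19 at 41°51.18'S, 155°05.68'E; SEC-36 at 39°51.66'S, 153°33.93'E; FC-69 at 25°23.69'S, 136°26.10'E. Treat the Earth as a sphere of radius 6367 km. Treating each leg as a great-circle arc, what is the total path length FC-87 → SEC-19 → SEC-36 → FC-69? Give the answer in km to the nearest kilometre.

3123 km

FC-87: φ = -38.93517°, λ = +149.06083°
SEC-19: φ = -41.85300°, λ = +155.09467°
SEC-36: φ = -39.86100°, λ = +153.56550°
FC-69: φ = -25.39483°, λ = +136.43500°
FC-87→SEC-19: c = 0.094970 rad, d = 604.68 km
SEC-19→SEC-36: c = 0.040200 rad, d = 255.96 km
SEC-36→FC-69: c = 0.355329 rad, d = 2262.38 km
Total = 604.68 + 255.96 + 2262.38 = 3123.01 km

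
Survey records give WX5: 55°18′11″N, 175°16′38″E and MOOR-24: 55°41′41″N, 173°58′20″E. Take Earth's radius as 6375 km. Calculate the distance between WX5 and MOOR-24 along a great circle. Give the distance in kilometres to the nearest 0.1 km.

WX5: φ = +55.30306°, λ = +175.27722°
MOOR-24: φ = +55.69472°, λ = +173.97222°
Δφ = 0.3917°,  Δλ = -1.3050°
a = sin²(Δφ/2) + cos φ₁ cos φ₂ sin²(Δλ/2) = 0.000053
c = 2·arcsin(√a) = 0.014600 rad = 0.8365°
d = R·c = 6375 × 0.014600 = 93.1 km

93.1 km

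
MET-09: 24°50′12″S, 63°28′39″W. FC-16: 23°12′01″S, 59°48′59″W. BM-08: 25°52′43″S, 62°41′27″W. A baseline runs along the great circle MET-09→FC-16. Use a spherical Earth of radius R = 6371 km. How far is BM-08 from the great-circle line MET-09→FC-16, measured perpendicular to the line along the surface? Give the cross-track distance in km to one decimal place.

MET-09: φ = -24.83667°, λ = -63.47750°
FC-16: φ = -23.20028°, λ = -59.81639°
BM-08: φ = -25.87861°, λ = -62.69083°
δ₁₃ = central angle MET-09→BM-08 = 0.022014 rad  (haversine)
θ₁₃ = bearing MET-09→BM-08 = 145.864°,  θ₁₂ = bearing MET-09→FC-16 = 64.680°
dₓₜ = R·arcsin(sin δ₁₃ · sin(θ₁₃ − θ₁₂)) = 6371·arcsin(0.02201·sin(81.184°)) = 138.597 km
|dₓₜ| = 138.597 km

138.6 km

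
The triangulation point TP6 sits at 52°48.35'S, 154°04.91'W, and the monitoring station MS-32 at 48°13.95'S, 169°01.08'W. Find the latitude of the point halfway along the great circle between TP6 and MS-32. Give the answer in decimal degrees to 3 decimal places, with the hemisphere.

TP6: φ = -52.80583°, λ = -154.08183°
MS-32: φ = -48.23250°, λ = -169.01800°
Bx = cos φ₂ cos Δλ = 0.643604,  By = cos φ₂ sin Δλ = -0.171685
φₘ = atan2(sin φ₁ + sin φ₂, √((cos φ₁ + Bx)² + By²)) = -50.75793°
λₘ = λ₁ + atan2(By, cos φ₁ + Bx) = -161.91398°

50.758°S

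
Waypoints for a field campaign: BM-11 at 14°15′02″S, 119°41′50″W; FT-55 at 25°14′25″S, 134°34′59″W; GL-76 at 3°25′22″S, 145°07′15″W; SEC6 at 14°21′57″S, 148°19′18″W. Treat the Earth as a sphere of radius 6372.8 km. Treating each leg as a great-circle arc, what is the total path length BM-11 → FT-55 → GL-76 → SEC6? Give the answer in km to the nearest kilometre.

5920 km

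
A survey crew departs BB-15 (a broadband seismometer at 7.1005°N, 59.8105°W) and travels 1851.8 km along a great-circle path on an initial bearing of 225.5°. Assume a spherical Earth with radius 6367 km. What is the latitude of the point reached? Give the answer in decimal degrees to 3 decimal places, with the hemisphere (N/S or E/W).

4.648°S

δ = d/R = 1851.8/6367 = 0.290843 rad
φ₂ = arcsin(sin φ₁ cos δ + cos φ₁ sin δ cos θ)
   = arcsin(0.12361·0.95800 + 0.99233·0.28676·-0.70091) = -4.64793°
λ₂ = λ₁ + atan2(sin θ sin δ cos φ₁, cos δ − sin φ₁ sin φ₂) = -71.65210°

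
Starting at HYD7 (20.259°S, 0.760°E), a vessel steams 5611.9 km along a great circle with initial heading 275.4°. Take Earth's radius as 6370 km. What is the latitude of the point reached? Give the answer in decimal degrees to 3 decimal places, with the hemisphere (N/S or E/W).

δ = d/R = 5611.9/6370 = 0.880989 rad
φ₂ = arcsin(sin φ₁ cos δ + cos φ₁ sin δ cos θ)
   = arcsin(-0.34626·0.63639 + 0.93814·0.77137·0.09411) = -8.75776°
λ₂ = λ₁ + atan2(sin θ sin δ cos φ₁, cos δ − sin φ₁ sin φ₂) = -50.22712°

8.758°S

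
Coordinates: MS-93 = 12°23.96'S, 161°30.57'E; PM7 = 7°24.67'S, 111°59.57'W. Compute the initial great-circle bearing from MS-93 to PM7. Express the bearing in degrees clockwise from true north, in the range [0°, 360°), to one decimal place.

96.5°

MS-93: φ = -12.39933°, λ = +161.50950°
PM7: φ = -7.41117°, λ = -111.99283°
Δλ = 86.4977°
y = sin Δλ · cos φ₂ = 0.989794
x = cos φ₁ sin φ₂ − sin φ₁ cos φ₂ cos Δλ = -0.112972
θ = atan2(y, x) = 96.5114° → 96.5114° (mod 360°)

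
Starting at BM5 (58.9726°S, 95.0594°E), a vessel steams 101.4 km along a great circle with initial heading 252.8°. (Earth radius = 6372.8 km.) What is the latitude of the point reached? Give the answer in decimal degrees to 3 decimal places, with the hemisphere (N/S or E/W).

59.231°S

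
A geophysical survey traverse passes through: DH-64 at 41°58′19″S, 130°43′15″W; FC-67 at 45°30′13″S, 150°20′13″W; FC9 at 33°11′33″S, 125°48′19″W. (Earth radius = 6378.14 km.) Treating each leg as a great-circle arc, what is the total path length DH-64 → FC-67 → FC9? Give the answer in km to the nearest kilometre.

4123 km

DH-64: φ = -41.97194°, λ = -130.72083°
FC-67: φ = -45.50361°, λ = -150.33694°
FC9: φ = -33.19250°, λ = -125.80528°
DH-64→FC-67: c = 0.254221 rad, d = 1621.46 km
FC-67→FC9: c = 0.392224 rad, d = 2501.66 km
Total = 1621.46 + 2501.66 = 4123.12 km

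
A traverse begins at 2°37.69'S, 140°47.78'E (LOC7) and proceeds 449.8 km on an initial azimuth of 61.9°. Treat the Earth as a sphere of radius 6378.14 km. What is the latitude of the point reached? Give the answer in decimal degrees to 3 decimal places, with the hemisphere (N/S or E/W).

0.721°S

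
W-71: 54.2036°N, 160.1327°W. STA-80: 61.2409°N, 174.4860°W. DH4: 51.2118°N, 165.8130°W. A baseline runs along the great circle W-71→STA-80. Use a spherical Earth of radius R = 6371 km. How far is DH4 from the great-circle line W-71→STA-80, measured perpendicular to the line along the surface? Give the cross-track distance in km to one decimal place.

δ₁₃ = central angle W-71→DH4 = 0.079547 rad  (haversine)
θ₁₃ = bearing W-71→DH4 = 231.287°,  θ₁₂ = bearing W-71→STA-80 = 318.476°
dₓₜ = R·arcsin(sin δ₁₃ · sin(θ₁₃ − θ₁₂)) = 6371·arcsin(0.07946·sin(-87.189°)) = -506.182 km
|dₓₜ| = 506.182 km

506.2 km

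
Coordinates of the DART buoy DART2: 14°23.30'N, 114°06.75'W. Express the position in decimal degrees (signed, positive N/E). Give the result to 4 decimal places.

lat: 14.3883° N → +14.3883°
lon: 114.1125° W → -114.1125°

+14.3883°, -114.1125°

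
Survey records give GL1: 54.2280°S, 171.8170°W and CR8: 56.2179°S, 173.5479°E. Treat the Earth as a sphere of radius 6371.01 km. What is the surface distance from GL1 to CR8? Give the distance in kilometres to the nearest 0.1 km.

Δφ = -1.9899°,  Δλ = -14.6351°
a = sin²(Δφ/2) + cos φ₁ cos φ₂ sin²(Δλ/2) = 0.005575
c = 2·arcsin(√a) = 0.149464 rad = 8.5637°
d = R·c = 6371.01 × 0.149464 = 952.2 km

952.2 km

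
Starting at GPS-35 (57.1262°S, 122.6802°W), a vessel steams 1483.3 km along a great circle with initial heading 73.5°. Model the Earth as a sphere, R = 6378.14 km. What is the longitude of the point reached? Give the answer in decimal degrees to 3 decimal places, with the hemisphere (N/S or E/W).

101.927°W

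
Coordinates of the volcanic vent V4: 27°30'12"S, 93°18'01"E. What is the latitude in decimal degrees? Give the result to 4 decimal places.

27.5033°S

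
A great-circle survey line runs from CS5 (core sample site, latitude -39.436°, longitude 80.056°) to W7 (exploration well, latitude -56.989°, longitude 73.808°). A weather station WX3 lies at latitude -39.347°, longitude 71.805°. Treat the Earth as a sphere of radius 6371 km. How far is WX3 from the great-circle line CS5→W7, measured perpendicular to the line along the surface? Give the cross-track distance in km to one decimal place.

691.0 km

δ₁₃ = central angle CS5→WX3 = 0.111265 rad  (haversine)
θ₁₃ = bearing CS5→WX3 = 268.177°,  θ₁₂ = bearing CS5→W7 = 191.049°
dₓₜ = R·arcsin(sin δ₁₃ · sin(θ₁₃ − θ₁₂)) = 6371·arcsin(0.11104·sin(77.128°)) = 690.984 km
|dₓₜ| = 690.984 km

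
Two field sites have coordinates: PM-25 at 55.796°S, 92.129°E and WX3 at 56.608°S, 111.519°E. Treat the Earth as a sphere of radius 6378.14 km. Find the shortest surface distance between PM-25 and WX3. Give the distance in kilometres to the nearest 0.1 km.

1200.1 km

Δφ = -0.8120°,  Δλ = 19.3900°
a = sin²(Δφ/2) + cos φ₁ cos φ₂ sin²(Δλ/2) = 0.008824
c = 2·arcsin(√a) = 0.188152 rad = 10.7803°
d = R·c = 6378.14 × 0.188152 = 1200.1 km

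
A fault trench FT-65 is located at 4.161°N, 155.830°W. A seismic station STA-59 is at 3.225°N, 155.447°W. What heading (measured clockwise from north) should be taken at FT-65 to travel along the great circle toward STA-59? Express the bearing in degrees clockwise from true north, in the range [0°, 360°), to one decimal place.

157.8°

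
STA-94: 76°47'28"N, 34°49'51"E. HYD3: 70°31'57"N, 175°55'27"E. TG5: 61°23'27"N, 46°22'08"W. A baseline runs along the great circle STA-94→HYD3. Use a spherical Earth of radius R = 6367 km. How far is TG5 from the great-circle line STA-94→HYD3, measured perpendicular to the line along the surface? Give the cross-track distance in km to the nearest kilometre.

3222 km

STA-94: φ = +76.79111°, λ = +34.83083°
HYD3: φ = +70.53250°, λ = +175.92417°
TG5: φ = +61.39083°, λ = -46.36889°
δ₁₃ = central angle STA-94→TG5 = 0.512708 rad  (haversine)
θ₁₃ = bearing STA-94→TG5 = 285.281°,  θ₁₂ = bearing STA-94→HYD3 = 24.100°
dₓₜ = R·arcsin(sin δ₁₃ · sin(θ₁₃ − θ₁₂)) = 6367·arcsin(0.49054·sin(261.181°)) = -3222.117 km
|dₓₜ| = 3222.117 km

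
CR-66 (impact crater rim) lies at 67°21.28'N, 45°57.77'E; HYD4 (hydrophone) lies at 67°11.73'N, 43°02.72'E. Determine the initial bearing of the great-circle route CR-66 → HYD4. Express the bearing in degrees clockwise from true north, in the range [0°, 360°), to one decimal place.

263.3°

CR-66: φ = +67.35467°, λ = +45.96283°
HYD4: φ = +67.19550°, λ = +43.04533°
Δλ = -2.9175°
y = sin Δλ · cos φ₂ = -0.019727
x = cos φ₁ sin φ₂ − sin φ₁ cos φ₂ cos Δλ = -0.002314
θ = atan2(y, x) = -96.6911° → 263.3089° (mod 360°)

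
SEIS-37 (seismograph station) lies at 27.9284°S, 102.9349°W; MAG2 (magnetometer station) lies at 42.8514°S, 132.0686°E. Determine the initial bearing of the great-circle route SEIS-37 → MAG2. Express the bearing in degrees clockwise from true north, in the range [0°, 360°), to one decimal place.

217.0°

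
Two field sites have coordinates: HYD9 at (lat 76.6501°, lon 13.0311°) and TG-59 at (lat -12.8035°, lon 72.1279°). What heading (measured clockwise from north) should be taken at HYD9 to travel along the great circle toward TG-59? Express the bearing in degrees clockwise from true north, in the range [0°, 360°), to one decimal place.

Δλ = 59.0968°
y = sin Δλ · cos φ₂ = 0.836702
x = cos φ₁ sin φ₂ − sin φ₁ cos φ₂ cos Δλ = -0.538455
θ = atan2(y, x) = 122.7631° → 122.7631° (mod 360°)

122.8°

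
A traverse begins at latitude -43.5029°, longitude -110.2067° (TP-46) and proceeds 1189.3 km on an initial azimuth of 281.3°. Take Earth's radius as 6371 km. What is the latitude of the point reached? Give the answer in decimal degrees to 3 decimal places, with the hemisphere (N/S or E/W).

40.546°S

δ = d/R = 1189.3/6371 = 0.186674 rad
φ₂ = arcsin(sin φ₁ cos δ + cos φ₁ sin δ cos θ)
   = arcsin(-0.68839·0.98263 + 0.72534·0.18559·0.19595) = -40.54568°
λ₂ = λ₁ + atan2(sin θ sin δ cos φ₁, cos δ − sin φ₁ sin φ₂) = -124.06379°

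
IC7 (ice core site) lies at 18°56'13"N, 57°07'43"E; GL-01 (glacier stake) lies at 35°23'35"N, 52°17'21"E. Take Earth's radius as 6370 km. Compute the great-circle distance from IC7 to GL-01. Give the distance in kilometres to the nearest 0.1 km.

IC7: φ = +18.93694°, λ = +57.12861°
GL-01: φ = +35.39306°, λ = +52.28917°
Δφ = 16.4561°,  Δλ = -4.8394°
a = sin²(Δφ/2) + cos φ₁ cos φ₂ sin²(Δλ/2) = 0.021856
c = 2·arcsin(√a) = 0.296763 rad = 17.0033°
d = R·c = 6370 × 0.296763 = 1890.4 km

1890.4 km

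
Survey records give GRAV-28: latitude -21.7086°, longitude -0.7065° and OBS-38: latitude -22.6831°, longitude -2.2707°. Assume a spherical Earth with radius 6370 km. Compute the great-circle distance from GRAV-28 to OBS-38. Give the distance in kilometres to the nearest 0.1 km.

Δφ = -0.9745°,  Δλ = -1.5642°
a = sin²(Δφ/2) + cos φ₁ cos φ₂ sin²(Δλ/2) = 0.000232
c = 2·arcsin(√a) = 0.030466 rad = 1.7456°
d = R·c = 6370 × 0.030466 = 194.1 km

194.1 km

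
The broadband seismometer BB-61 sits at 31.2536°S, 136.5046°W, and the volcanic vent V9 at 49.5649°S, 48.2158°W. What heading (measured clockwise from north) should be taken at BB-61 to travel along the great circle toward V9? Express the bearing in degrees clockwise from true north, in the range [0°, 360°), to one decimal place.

134.7°

Δλ = 88.2888°
y = sin Δλ · cos φ₂ = 0.648297
x = cos φ₁ sin φ₂ − sin φ₁ cos φ₂ cos Δλ = -0.640635
θ = atan2(y, x) = 134.6594° → 134.6594° (mod 360°)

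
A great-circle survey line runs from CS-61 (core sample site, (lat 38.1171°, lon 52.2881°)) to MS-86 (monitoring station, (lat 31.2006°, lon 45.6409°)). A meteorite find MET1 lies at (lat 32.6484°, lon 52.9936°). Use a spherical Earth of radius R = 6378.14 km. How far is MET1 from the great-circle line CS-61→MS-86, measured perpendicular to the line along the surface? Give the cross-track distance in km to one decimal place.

δ₁₃ = central angle CS-61→MET1 = 0.095972 rad  (haversine)
θ₁₃ = bearing CS-61→MET1 = 173.789°,  θ₁₂ = bearing CS-61→MS-86 = 220.270°
dₓₜ = R·arcsin(sin δ₁₃ · sin(θ₁₃ − θ₁₂)) = 6378.14·arcsin(0.09583·sin(-46.482°)) = -443.561 km
|dₓₜ| = 443.561 km

443.6 km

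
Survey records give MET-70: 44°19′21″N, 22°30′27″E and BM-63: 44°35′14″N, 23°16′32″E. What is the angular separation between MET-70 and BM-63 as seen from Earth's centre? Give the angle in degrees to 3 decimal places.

0.609°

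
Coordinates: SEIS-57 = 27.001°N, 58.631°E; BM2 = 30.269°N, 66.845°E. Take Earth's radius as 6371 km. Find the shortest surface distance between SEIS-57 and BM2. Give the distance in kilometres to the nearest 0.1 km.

Δφ = 3.2680°,  Δλ = 8.2140°
a = sin²(Δφ/2) + cos φ₁ cos φ₂ sin²(Δλ/2) = 0.004760
c = 2·arcsin(√a) = 0.138099 rad = 7.9125°
d = R·c = 6371 × 0.138099 = 879.8 km

879.8 km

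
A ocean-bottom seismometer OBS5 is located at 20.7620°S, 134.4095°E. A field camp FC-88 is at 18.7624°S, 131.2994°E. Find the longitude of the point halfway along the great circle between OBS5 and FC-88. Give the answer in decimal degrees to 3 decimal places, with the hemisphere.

132.845°E

Bx = cos φ₂ cos Δλ = 0.945466,  By = cos φ₂ sin Δλ = -0.051372
φₘ = atan2(sin φ₁ + sin φ₂, √((cos φ₁ + Bx)² + By²)) = -19.76892°
λₘ = λ₁ + atan2(By, cos φ₁ + Bx) = 132.84470°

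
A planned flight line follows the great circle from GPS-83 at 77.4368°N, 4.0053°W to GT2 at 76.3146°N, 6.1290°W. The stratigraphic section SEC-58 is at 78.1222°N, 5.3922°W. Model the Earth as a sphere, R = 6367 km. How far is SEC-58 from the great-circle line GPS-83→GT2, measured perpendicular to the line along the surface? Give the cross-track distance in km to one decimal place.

60.4 km

δ₁₃ = central angle GPS-83→SEC-58 = 0.013013 rad  (haversine)
θ₁₃ = bearing GPS-83→SEC-58 = 337.490°,  θ₁₂ = bearing GPS-83→GT2 = 204.290°
dₓₜ = R·arcsin(sin δ₁₃ · sin(θ₁₃ − θ₁₂)) = 6367·arcsin(0.01301·sin(133.200°)) = 60.396 km
|dₓₜ| = 60.396 km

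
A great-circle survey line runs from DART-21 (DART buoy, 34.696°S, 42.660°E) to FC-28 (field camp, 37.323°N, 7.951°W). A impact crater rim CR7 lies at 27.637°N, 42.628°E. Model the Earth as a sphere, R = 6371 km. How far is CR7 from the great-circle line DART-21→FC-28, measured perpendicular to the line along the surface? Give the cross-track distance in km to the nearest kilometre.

δ₁₃ = central angle DART-21→CR7 = 1.087916 rad  (haversine)
θ₁₃ = bearing DART-21→CR7 = 359.968°,  θ₁₂ = bearing DART-21→FC-28 = 321.968°
dₓₜ = R·arcsin(sin δ₁₃ · sin(θ₁₃ − θ₁₂)) = 6371·arcsin(0.88566·sin(38.000°)) = 3674.196 km
|dₓₜ| = 3674.196 km

3674 km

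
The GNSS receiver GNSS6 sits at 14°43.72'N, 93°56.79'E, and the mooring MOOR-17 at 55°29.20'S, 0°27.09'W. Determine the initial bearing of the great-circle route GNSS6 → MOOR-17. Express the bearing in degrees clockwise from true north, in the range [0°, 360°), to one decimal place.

215.7°

GNSS6: φ = +14.72867°, λ = +93.94650°
MOOR-17: φ = -55.48667°, λ = -0.45150°
Δλ = -94.3980°
y = sin Δλ · cos φ₂ = -0.564930
x = cos φ₁ sin φ₂ − sin φ₁ cos φ₂ cos Δλ = -0.785872
θ = atan2(y, x) = -144.2893° → 215.7107° (mod 360°)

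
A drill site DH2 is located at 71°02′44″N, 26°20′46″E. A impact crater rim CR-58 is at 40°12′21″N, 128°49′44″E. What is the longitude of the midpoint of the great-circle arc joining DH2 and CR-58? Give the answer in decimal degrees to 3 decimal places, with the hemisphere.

104.255°E

DH2: φ = +71.04556°, λ = +26.34611°
CR-58: φ = +40.20583°, λ = +128.82889°
Bx = cos φ₂ cos Δλ = -0.165077,  By = cos φ₂ sin Δλ = 0.745677
φₘ = atan2(sin φ₁ + sin φ₂, √((cos φ₁ + Bx)² + By²)) = 64.39517°
λₘ = λ₁ + atan2(By, cos φ₁ + Bx) = 104.25495°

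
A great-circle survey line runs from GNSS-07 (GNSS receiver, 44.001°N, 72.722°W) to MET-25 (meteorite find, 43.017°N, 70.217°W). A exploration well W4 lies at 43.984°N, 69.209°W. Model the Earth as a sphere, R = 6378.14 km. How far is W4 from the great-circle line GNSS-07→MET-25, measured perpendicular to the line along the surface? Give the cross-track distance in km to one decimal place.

133.8 km

δ₁₃ = central angle GNSS-07→W4 = 0.044108 rad  (haversine)
θ₁₃ = bearing GNSS-07→W4 = 89.165°,  θ₁₂ = bearing GNSS-07→MET-25 = 117.574°
dₓₜ = R·arcsin(sin δ₁₃ · sin(θ₁₃ − θ₁₂)) = 6378.14·arcsin(0.04409·sin(-28.409°)) = -133.813 km
|dₓₜ| = 133.813 km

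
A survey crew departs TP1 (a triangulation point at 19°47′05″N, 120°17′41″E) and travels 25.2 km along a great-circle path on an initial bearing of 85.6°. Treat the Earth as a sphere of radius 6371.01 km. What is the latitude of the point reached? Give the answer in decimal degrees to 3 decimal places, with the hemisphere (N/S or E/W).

TP1: φ = +19.78472°, λ = +120.29472°
δ = d/R = 25.2/6371.01 = 0.003955 rad
φ₂ = arcsin(sin φ₁ cos δ + cos φ₁ sin δ cos θ)
   = arcsin(0.33849·0.99999 + 0.94097·0.00396·0.07672) = 19.80195°
λ₂ = λ₁ + atan2(sin θ sin δ cos φ₁, cos δ − sin φ₁ sin φ₂) = 120.53488°

19.802°N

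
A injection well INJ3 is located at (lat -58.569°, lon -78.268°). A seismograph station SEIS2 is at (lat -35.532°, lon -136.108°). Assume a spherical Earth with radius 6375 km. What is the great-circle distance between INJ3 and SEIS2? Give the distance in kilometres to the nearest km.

4873 km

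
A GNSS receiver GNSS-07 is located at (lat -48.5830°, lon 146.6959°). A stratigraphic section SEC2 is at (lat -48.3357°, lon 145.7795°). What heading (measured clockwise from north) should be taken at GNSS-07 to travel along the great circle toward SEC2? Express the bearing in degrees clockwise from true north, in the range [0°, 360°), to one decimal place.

Δλ = -0.9164°
y = sin Δλ · cos φ₂ = -0.010632
x = cos φ₁ sin φ₂ − sin φ₁ cos φ₂ cos Δλ = 0.004252
θ = atan2(y, x) = -68.2002° → 291.7998° (mod 360°)

291.8°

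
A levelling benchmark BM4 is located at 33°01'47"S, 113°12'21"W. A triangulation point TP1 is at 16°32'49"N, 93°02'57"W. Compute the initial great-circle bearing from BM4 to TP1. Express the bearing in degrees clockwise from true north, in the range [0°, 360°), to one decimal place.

24.4°

BM4: φ = -33.02972°, λ = -113.20583°
TP1: φ = +16.54694°, λ = -93.04917°
Δλ = 20.1567°
y = sin Δλ · cos φ₂ = 0.330318
x = cos φ₁ sin φ₂ − sin φ₁ cos φ₂ cos Δλ = 0.729273
θ = atan2(y, x) = 24.3677° → 24.3677° (mod 360°)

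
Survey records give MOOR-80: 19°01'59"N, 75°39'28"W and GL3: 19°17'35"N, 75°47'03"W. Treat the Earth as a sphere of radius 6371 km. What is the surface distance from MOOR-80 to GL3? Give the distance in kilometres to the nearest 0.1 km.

31.8 km

MOOR-80: φ = +19.03306°, λ = -75.65778°
GL3: φ = +19.29306°, λ = -75.78417°
Δφ = 0.2600°,  Δλ = -0.1264°
a = sin²(Δφ/2) + cos φ₁ cos φ₂ sin²(Δλ/2) = 0.000006
c = 2·arcsin(√a) = 0.004993 rad = 0.2861°
d = R·c = 6371 × 0.004993 = 31.8 km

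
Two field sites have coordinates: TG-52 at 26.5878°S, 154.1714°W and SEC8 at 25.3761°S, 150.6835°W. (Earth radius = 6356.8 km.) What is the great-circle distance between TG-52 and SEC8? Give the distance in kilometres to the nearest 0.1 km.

372.9 km

Δφ = 1.2117°,  Δλ = 3.4879°
a = sin²(Δφ/2) + cos φ₁ cos φ₂ sin²(Δλ/2) = 0.000860
c = 2·arcsin(√a) = 0.058664 rad = 3.3612°
d = R·c = 6356.8 × 0.058664 = 372.9 km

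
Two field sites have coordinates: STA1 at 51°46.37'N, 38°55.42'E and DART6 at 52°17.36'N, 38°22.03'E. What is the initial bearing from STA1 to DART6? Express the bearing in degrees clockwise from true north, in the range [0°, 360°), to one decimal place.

STA1: φ = +51.77283°, λ = +38.92367°
DART6: φ = +52.28933°, λ = +38.36717°
Δλ = -0.5565°
y = sin Δλ · cos φ₂ = -0.005941
x = cos φ₁ sin φ₂ − sin φ₁ cos φ₂ cos Δλ = 0.009037
θ = atan2(y, x) = -33.3205° → 326.6795° (mod 360°)

326.7°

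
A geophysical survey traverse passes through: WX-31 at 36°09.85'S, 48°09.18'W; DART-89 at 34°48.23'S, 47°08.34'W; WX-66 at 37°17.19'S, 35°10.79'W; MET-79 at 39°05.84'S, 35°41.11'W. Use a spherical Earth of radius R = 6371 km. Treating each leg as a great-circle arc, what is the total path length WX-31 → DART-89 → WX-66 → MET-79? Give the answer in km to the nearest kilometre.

1492 km

WX-31: φ = -36.16417°, λ = -48.15300°
DART-89: φ = -34.80383°, λ = -47.13900°
WX-66: φ = -37.28650°, λ = -35.17983°
MET-79: φ = -39.09733°, λ = -35.68517°
WX-31→DART-89: c = 0.027773 rad, d = 176.94 km
DART-89→WX-66: c = 0.174104 rad, d = 1109.22 km
WX-66→MET-79: c = 0.032356 rad, d = 206.14 km
Total = 176.94 + 1109.22 + 206.14 = 1492.30 km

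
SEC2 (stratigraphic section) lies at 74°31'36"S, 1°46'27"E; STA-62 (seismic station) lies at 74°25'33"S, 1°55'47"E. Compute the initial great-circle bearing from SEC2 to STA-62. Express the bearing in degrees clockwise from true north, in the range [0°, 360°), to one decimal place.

22.5°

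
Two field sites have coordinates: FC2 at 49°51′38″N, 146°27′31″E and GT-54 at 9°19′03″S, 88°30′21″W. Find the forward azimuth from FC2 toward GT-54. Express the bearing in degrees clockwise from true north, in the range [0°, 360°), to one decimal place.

FC2: φ = +49.86056°, λ = +146.45861°
GT-54: φ = -9.31750°, λ = -88.50583°
Δλ = 125.0356°
y = sin Δλ · cos φ₂ = 0.807993
x = cos φ₁ sin φ₂ − sin φ₁ cos φ₂ cos Δλ = 0.328712
θ = atan2(y, x) = 67.8622° → 67.8622° (mod 360°)

67.9°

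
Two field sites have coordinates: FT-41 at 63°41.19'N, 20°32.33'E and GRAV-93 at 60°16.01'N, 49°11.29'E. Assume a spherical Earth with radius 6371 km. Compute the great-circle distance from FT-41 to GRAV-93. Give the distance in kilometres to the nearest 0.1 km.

1530.0 km

FT-41: φ = +63.68650°, λ = +20.53883°
GRAV-93: φ = +60.26683°, λ = +49.18817°
Δφ = -3.4197°,  Δλ = 28.6493°
a = sin²(Δφ/2) + cos φ₁ cos φ₂ sin²(Δλ/2) = 0.014348
c = 2·arcsin(√a) = 0.240146 rad = 13.7594°
d = R·c = 6371 × 0.240146 = 1530.0 km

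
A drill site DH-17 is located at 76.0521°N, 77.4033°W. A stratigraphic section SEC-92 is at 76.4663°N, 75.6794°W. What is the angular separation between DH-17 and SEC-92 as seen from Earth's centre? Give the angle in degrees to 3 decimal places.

Δφ = 0.4142°,  Δλ = 1.7239°
a = sin²(Δφ/2) + cos φ₁ cos φ₂ sin²(Δλ/2) = 0.000026
c = 2·arcsin(√a) = 0.010165 rad = 0.5824°

0.582°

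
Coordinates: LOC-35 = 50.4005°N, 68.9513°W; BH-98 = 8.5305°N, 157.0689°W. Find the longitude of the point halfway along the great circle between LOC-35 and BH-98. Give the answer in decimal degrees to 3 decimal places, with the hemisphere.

Bx = cos φ₂ cos Δλ = 0.032485,  By = cos φ₂ sin Δλ = -0.988403
φₘ = atan2(sin φ₁ + sin φ₂, √((cos φ₁ + Bx)² + By²)) = 37.57972°
λₘ = λ₁ + atan2(By, cos φ₁ + Bx) = -124.82338°

124.823°W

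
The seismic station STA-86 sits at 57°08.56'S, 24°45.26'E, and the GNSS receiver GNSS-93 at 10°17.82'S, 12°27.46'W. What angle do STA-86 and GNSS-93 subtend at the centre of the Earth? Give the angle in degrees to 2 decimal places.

54.88°

STA-86: φ = -57.14267°, λ = +24.75433°
GNSS-93: φ = -10.29700°, λ = -12.45767°
Δφ = 46.8457°,  Δλ = -37.2120°
a = sin²(Δφ/2) + cos φ₁ cos φ₂ sin²(Δλ/2) = 0.212358
c = 2·arcsin(√a) = 0.957845 rad = 54.8805°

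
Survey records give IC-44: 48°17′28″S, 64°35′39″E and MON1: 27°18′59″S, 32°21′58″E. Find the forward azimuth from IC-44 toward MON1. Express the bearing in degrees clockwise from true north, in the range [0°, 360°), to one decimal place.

IC-44: φ = -48.29111°, λ = +64.59417°
MON1: φ = -27.31639°, λ = +32.36611°
Δλ = -32.2281°
y = sin Δλ · cos φ₂ = -0.473821
x = cos φ₁ sin φ₂ − sin φ₁ cos φ₂ cos Δλ = 0.255765
θ = atan2(y, x) = -61.6402° → 298.3598° (mod 360°)

298.4°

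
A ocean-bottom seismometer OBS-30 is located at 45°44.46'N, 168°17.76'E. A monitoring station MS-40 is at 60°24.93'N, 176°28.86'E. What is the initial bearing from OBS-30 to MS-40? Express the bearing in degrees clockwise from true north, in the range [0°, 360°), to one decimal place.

15.3°

OBS-30: φ = +45.74100°, λ = +168.29600°
MS-40: φ = +60.41550°, λ = +176.48100°
Δλ = 8.1850°
y = sin Δλ · cos φ₂ = 0.070289
x = cos φ₁ sin φ₂ − sin φ₁ cos φ₂ cos Δλ = 0.256929
θ = atan2(y, x) = 15.3002° → 15.3002° (mod 360°)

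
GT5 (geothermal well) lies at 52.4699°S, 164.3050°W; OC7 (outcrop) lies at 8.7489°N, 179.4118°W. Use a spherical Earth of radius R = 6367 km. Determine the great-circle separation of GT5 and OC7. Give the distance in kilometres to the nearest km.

6953 km

Δφ = 61.2188°,  Δλ = -15.1068°
a = sin²(Δφ/2) + cos φ₁ cos φ₂ sin²(Δλ/2) = 0.269671
c = 2·arcsin(√a) = 1.092059 rad = 62.5704°
d = R·c = 6367 × 1.092059 = 6953.1 km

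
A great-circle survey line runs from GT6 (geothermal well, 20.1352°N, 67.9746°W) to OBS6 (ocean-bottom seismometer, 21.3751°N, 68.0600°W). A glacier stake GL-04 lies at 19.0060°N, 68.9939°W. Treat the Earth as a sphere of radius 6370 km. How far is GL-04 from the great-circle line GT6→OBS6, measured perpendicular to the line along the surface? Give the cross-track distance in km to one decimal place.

δ₁₃ = central angle GT6→GL-04 = 0.025872 rad  (haversine)
θ₁₃ = bearing GT6→GL-04 = 220.554°,  θ₁₂ = bearing GT6→OBS6 = 356.330°
dₓₜ = R·arcsin(sin δ₁₃ · sin(θ₁₃ − θ₁₂)) = 6370·arcsin(0.02587·sin(-135.776°)) = -114.941 km
|dₓₜ| = 114.941 km

114.9 km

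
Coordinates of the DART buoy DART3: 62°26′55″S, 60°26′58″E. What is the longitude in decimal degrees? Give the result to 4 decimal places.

60.4494°E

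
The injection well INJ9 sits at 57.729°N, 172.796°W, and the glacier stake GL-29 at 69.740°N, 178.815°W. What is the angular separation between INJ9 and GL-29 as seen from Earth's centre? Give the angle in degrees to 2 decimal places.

12.29°

Δφ = 12.0110°,  Δλ = -6.0190°
a = sin²(Δφ/2) + cos φ₁ cos φ₂ sin²(Δλ/2) = 0.011456
c = 2·arcsin(√a) = 0.214474 rad = 12.2885°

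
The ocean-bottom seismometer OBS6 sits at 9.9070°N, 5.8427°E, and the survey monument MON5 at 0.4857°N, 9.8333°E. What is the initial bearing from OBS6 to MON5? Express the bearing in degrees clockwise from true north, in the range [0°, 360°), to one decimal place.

Δλ = 3.9906°
y = sin Δλ · cos φ₂ = 0.069590
x = cos φ₁ sin φ₂ − sin φ₁ cos φ₂ cos Δλ = -0.163276
θ = atan2(y, x) = 156.9156° → 156.9156° (mod 360°)

156.9°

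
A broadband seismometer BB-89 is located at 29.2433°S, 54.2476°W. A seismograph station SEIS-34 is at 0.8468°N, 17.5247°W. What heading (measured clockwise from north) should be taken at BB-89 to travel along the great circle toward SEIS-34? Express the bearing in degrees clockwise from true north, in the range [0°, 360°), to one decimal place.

Δλ = 36.7229°
y = sin Δλ · cos φ₂ = 0.597880
x = cos φ₁ sin φ₂ − sin φ₁ cos φ₂ cos Δλ = 0.404419
θ = atan2(y, x) = 55.9248° → 55.9248° (mod 360°)

55.9°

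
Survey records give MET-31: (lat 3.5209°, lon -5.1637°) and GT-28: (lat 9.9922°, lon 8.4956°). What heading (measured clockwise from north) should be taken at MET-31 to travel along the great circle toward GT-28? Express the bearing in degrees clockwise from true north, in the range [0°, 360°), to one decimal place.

63.8°

Δλ = 13.6593°
y = sin Δλ · cos φ₂ = 0.232566
x = cos φ₁ sin φ₂ − sin φ₁ cos φ₂ cos Δλ = 0.114416
θ = atan2(y, x) = 63.8041° → 63.8041° (mod 360°)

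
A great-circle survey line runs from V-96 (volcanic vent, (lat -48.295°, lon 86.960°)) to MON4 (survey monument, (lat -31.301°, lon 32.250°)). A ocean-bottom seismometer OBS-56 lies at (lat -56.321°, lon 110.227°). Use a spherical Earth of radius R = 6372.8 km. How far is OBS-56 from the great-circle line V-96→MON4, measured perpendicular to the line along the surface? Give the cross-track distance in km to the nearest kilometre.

1063 km

δ₁₃ = central angle V-96→OBS-56 = 0.283075 rad  (haversine)
θ₁₃ = bearing V-96→OBS-56 = 128.347°,  θ₁₂ = bearing V-96→MON4 = 271.880°
dₓₜ = R·arcsin(sin δ₁₃ · sin(θ₁₃ − θ₁₂)) = 6372.8·arcsin(0.27931·sin(-143.532°)) = -1062.891 km
|dₓₜ| = 1062.891 km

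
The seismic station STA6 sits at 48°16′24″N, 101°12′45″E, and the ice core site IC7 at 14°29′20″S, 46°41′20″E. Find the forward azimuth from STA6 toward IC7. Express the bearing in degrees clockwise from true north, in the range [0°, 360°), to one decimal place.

STA6: φ = +48.27333°, λ = +101.21250°
IC7: φ = -14.48889°, λ = +46.68889°
Δλ = -54.5236°
y = sin Δλ · cos φ₂ = -0.788455
x = cos φ₁ sin φ₂ − sin φ₁ cos φ₂ cos Δλ = -0.585891
θ = atan2(y, x) = -126.6156° → 233.3844° (mod 360°)

233.4°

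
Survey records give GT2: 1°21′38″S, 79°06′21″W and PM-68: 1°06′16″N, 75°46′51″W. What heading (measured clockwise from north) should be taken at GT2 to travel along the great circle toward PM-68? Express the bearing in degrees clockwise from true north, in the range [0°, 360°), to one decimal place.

53.5°

GT2: φ = -1.36056°, λ = -79.10583°
PM-68: φ = +1.10444°, λ = -75.78083°
Δλ = 3.3250°
y = sin Δλ · cos φ₂ = 0.057989
x = cos φ₁ sin φ₂ − sin φ₁ cos φ₂ cos Δλ = 0.042969
θ = atan2(y, x) = 53.4619° → 53.4619° (mod 360°)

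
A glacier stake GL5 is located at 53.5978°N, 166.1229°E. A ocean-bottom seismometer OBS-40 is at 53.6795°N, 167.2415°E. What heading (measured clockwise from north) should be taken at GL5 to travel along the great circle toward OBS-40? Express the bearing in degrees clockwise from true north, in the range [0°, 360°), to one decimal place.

82.5°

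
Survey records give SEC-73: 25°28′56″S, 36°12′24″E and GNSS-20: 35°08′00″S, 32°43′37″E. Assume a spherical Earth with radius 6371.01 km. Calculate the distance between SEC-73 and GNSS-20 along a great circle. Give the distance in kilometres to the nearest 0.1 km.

1123.7 km

SEC-73: φ = -25.48222°, λ = +36.20667°
GNSS-20: φ = -35.13333°, λ = +32.72694°
Δφ = -9.6511°,  Δλ = -3.4797°
a = sin²(Δφ/2) + cos φ₁ cos φ₂ sin²(Δλ/2) = 0.007757
c = 2·arcsin(√a) = 0.176377 rad = 10.1057°
d = R·c = 6371.01 × 0.176377 = 1123.7 km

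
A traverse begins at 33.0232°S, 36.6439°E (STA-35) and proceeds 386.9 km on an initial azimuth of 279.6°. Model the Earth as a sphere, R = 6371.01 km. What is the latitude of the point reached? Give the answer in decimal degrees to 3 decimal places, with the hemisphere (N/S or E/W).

32.377°S

δ = d/R = 386.9/6371.01 = 0.060728 rad
φ₂ = arcsin(sin φ₁ cos δ + cos φ₁ sin δ cos θ)
   = arcsin(-0.54498·0.99816 + 0.83845·0.06069·0.16677) = -32.37699°
λ₂ = λ₁ + atan2(sin θ sin δ cos φ₁, cos δ − sin φ₁ sin φ₂) = 32.58074°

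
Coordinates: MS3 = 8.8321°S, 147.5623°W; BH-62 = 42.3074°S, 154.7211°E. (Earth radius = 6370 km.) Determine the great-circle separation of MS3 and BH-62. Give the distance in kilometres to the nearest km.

Δφ = -33.4753°,  Δλ = -57.7166°
a = sin²(Δφ/2) + cos φ₁ cos φ₂ sin²(Δλ/2) = 0.253169
c = 2·arcsin(√a) = 1.054502 rad = 60.4185°
d = R·c = 6370 × 1.054502 = 6717.2 km

6717 km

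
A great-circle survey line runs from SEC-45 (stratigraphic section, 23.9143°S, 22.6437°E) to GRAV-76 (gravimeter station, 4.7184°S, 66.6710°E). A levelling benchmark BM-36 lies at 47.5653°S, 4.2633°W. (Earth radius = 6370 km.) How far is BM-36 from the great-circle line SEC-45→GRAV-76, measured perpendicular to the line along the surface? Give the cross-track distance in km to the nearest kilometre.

δ₁₃ = central angle SEC-45→BM-36 = 0.556271 rad  (haversine)
θ₁₃ = bearing SEC-45→BM-36 = 215.331°,  θ₁₂ = bearing SEC-45→GRAV-76 = 72.734°
dₓₜ = R·arcsin(sin δ₁₃ · sin(θ₁₃ − θ₁₂)) = 6370·arcsin(0.52802·sin(142.596°)) = 2079.837 km
|dₓₜ| = 2079.837 km

2080 km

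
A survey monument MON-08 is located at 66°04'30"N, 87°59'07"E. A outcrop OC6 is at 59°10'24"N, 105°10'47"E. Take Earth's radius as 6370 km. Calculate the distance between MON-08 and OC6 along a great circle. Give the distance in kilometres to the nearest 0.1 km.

1160.0 km

MON-08: φ = +66.07500°, λ = +87.98528°
OC6: φ = +59.17333°, λ = +105.17972°
Δφ = -6.9017°,  Δλ = 17.1944°
a = sin²(Δφ/2) + cos φ₁ cos φ₂ sin²(Δλ/2) = 0.008267
c = 2·arcsin(√a) = 0.182098 rad = 10.4334°
d = R·c = 6370 × 0.182098 = 1160.0 km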